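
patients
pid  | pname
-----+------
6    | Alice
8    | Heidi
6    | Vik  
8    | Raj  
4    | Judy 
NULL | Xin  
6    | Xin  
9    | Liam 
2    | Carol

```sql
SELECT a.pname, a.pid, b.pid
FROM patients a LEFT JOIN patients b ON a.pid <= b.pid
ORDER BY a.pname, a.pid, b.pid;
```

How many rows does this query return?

41

LEFT JOIN keeps every row from `patients a`; unmatched rows get NULL for `patients b`'s columns.
Matching on a.pid <= b.pid. A NULL in a compared column never satisfies the condition.
- a row (pid=6): matches 6 b row(s) → 6 output row(s).
- a row (pid=8): matches 3 b row(s) → 3 output row(s).
- a row (pid=6): matches 6 b row(s) → 6 output row(s).
- a row (pid=8): matches 3 b row(s) → 3 output row(s).
- a row (pid=4): matches 7 b row(s) → 7 output row(s).
- a row (pid=NULL): no match → kept, b columns NULL.
- a row (pid=6): matches 6 b row(s) → 6 output row(s).
- a row (pid=9): matches 1 b row(s) → 1 output row(s).
- a row (pid=2): matches 8 b row(s) → 8 output row(s).
Total: 40 matched + 1 padded = 41 rows.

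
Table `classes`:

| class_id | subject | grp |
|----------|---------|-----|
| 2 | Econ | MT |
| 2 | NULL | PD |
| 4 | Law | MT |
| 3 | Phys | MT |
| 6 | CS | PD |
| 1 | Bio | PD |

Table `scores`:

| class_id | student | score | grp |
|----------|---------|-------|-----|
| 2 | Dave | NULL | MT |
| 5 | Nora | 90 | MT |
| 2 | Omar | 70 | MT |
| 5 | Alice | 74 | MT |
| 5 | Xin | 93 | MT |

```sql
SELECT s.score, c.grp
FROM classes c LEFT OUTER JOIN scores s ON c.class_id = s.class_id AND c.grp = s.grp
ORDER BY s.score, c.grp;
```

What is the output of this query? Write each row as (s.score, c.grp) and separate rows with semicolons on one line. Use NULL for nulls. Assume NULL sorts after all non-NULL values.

(70, MT); (NULL, MT); (NULL, MT); (NULL, MT); (NULL, PD); (NULL, PD); (NULL, PD)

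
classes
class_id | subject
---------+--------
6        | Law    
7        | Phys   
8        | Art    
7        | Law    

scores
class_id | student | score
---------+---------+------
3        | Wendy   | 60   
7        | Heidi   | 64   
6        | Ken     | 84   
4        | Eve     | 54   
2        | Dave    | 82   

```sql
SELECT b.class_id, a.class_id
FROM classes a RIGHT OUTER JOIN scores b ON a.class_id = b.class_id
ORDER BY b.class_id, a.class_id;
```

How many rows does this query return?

6

RIGHT JOIN keeps every row from `scores`; unmatched rows get NULL for `classes`'s columns.
Matching on a.class_id = b.class_id.
- a[0] class_id=6 → 1 match(es) in b → 1 row(s).
- a[1] class_id=7 → 1 match(es) in b → 1 row(s).
- a[2] class_id=8 → no match.
- a[3] class_id=7 → 1 match(es) in b → 1 row(s).
- 3 row(s) from b found no a partner → padded with NULL.
Total: 3 matched + 3 padded = 6 rows.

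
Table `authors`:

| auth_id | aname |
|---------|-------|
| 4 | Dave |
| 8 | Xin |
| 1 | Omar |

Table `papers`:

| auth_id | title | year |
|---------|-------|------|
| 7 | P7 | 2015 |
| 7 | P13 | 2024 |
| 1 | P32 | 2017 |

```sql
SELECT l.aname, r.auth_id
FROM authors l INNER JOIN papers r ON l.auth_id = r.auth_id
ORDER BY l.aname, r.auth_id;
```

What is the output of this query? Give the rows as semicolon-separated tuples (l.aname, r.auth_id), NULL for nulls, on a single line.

INNER JOIN keeps only pairs where the ON condition holds.
Matching on l.auth_id = r.auth_id.
- auth_id=4: no matching r row, dropped.
- auth_id=8: no matching r row, dropped.
- auth_id=1: 1 matching r row(s), so 1 row(s) emitted.
After projecting and ordering:
l.aname | r.auth_id
Omar | 1

(Omar, 1)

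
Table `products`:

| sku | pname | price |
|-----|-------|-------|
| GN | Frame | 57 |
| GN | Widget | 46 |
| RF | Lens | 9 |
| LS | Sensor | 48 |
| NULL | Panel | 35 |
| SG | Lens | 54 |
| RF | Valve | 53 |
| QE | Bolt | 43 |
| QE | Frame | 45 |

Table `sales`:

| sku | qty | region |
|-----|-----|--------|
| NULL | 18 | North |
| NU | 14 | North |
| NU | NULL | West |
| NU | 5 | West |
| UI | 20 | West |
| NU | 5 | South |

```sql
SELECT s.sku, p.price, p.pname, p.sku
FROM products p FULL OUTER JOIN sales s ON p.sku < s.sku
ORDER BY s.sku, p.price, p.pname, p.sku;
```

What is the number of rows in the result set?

22

FULL OUTER JOIN keeps every row from both sides; unmatched rows get NULL for the other side's columns.
Matching on p.sku < s.sku. A NULL in a compared column never satisfies the condition.
Matched pairs: 20; unmatched p rows kept: 1; unmatched s rows kept: 1.
Total: 20 matched + 2 padded = 22 rows.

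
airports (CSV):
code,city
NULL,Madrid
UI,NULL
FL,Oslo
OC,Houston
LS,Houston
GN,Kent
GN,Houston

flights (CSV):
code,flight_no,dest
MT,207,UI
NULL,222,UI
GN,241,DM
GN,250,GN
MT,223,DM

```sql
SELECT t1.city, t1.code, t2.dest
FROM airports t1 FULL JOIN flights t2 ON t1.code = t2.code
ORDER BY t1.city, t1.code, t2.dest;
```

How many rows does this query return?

12

FULL OUTER JOIN keeps every row from both sides; unmatched rows get NULL for the other side's columns.
Matching on t1.code = t2.code. A NULL in a compared column never satisfies the condition.
- t1[0] code=NULL → no match; kept with NULLs on the t2 side.
- t1[1] code=UI → no match; kept with NULLs on the t2 side.
- t1[2] code=FL → no match; kept with NULLs on the t2 side.
- t1[3] code=OC → no match; kept with NULLs on the t2 side.
- t1[4] code=LS → no match; kept with NULLs on the t2 side.
- t1[5] code=GN → 2 match(es) in t2 → 2 row(s).
- t1[6] code=GN → 2 match(es) in t2 → 2 row(s).
- 3 t2 row(s) had no t1 match → kept, t1 columns NULL.
Total: 4 matched + 8 padded = 12 rows.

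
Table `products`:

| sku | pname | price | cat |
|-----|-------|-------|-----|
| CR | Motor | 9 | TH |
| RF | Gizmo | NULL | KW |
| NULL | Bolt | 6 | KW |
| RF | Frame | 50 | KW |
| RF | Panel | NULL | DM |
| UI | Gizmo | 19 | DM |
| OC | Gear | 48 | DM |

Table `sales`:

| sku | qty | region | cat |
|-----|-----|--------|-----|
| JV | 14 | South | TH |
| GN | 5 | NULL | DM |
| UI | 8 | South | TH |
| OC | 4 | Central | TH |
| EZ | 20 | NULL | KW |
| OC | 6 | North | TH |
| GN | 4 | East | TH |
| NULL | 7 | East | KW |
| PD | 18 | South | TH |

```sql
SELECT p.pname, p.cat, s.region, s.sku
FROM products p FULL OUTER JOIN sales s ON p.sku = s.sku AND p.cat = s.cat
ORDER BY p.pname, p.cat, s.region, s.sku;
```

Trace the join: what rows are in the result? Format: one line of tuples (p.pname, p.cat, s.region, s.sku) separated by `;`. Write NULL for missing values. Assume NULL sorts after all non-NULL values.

(Bolt, KW, NULL, NULL); (Frame, KW, NULL, NULL); (Gear, DM, NULL, NULL); (Gizmo, DM, NULL, NULL); (Gizmo, KW, NULL, NULL); (Motor, TH, NULL, NULL); (Panel, DM, NULL, NULL); (NULL, NULL, Central, OC); (NULL, NULL, East, GN); (NULL, NULL, East, NULL); (NULL, NULL, North, OC); (NULL, NULL, South, JV); (NULL, NULL, South, PD); (NULL, NULL, South, UI); (NULL, NULL, NULL, EZ); (NULL, NULL, NULL, GN)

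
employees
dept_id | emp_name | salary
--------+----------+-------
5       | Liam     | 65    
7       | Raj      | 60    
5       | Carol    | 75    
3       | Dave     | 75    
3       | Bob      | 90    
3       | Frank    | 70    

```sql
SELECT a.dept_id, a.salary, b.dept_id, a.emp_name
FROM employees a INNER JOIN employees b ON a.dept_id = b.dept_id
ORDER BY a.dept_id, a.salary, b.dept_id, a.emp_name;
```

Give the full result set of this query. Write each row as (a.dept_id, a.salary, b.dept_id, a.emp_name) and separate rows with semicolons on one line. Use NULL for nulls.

(3, 70, 3, Frank); (3, 70, 3, Frank); (3, 70, 3, Frank); (3, 75, 3, Dave); (3, 75, 3, Dave); (3, 75, 3, Dave); (3, 90, 3, Bob); (3, 90, 3, Bob); (3, 90, 3, Bob); (5, 65, 5, Liam); (5, 65, 5, Liam); (5, 75, 5, Carol); (5, 75, 5, Carol); (7, 60, 7, Raj)

INNER JOIN keeps only pairs where the ON condition holds.
Matching on a.dept_id = b.dept_id.
- dept_id=5: 2 matching b row(s), so 2 row(s) emitted.
- dept_id=7: 1 matching b row(s), so 1 row(s) emitted.
- dept_id=5: 2 matching b row(s), so 2 row(s) emitted.
- dept_id=3: 3 matching b row(s), so 3 row(s) emitted.
- dept_id=3: 3 matching b row(s), so 3 row(s) emitted.
- dept_id=3: 3 matching b row(s), so 3 row(s) emitted.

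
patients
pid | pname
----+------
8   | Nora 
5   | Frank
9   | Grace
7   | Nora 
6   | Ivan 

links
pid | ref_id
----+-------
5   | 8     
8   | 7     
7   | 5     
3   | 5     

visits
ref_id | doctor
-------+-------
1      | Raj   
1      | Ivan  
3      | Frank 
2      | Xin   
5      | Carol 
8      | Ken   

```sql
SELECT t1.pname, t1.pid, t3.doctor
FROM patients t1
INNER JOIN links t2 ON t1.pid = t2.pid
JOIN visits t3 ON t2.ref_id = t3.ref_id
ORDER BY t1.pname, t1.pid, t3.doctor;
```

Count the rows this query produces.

2

Joins associate left-to-right: patients INNER JOIN links on pid gives 3 intermediate row(s).
Then INNER JOIN `visits t3` on ref_id: keep only rows whose t2.ref_id appears in t3.
Result: 2 row(s).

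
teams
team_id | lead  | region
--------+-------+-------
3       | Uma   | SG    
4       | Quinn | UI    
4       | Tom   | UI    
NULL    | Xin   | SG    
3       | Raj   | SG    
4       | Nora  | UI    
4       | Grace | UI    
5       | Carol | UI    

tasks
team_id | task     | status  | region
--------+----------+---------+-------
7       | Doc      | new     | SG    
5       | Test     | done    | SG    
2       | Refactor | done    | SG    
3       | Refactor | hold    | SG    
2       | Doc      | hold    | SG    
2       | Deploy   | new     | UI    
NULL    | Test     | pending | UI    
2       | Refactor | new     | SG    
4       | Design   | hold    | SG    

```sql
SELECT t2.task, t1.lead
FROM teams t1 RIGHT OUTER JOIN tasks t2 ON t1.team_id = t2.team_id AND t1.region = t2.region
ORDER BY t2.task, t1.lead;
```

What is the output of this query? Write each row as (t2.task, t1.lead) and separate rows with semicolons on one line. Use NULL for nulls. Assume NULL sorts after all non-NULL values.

RIGHT JOIN keeps every row from `tasks`; unmatched rows get NULL for `teams`'s columns.
Matching on t1.team_id = t2.team_id AND t1.region = t2.region. A NULL in a compared column never satisfies the condition.
- t1 row (team_id=3, region=SG): matches 1 t2 row(s) → 1 output row(s).
- t1 row (team_id=4, region=UI): no match.
- t1 row (team_id=4, region=UI): no match.
- t1 row (team_id=NULL, region=SG): no match.
- t1 row (team_id=3, region=SG): matches 1 t2 row(s) → 1 output row(s).
- t1 row (team_id=4, region=UI): no match.
- t1 row (team_id=4, region=UI): no match.
- t1 row (team_id=5, region=UI): no match.
- 8 row(s) from t2 found no t1 partner → padded with NULL.
After projecting and ordering:
t2.task | t1.lead
Deploy | NULL
Design | NULL
Doc | NULL
Doc | NULL
Refactor | Raj
Refactor | Uma
Refactor | NULL
Refactor | NULL
Test | NULL
Test | NULL

(Deploy, NULL); (Design, NULL); (Doc, NULL); (Doc, NULL); (Refactor, Raj); (Refactor, Uma); (Refactor, NULL); (Refactor, NULL); (Test, NULL); (Test, NULL)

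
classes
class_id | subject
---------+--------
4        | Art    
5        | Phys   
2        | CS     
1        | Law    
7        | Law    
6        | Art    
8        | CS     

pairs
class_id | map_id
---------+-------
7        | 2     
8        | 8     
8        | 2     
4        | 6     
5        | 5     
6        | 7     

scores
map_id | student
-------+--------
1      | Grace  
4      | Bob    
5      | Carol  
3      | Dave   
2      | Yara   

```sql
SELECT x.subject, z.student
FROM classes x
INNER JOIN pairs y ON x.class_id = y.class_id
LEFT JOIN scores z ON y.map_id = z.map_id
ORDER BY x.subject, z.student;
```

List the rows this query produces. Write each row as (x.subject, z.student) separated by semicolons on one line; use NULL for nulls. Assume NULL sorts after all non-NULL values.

(Art, NULL); (Art, NULL); (CS, Yara); (CS, NULL); (Law, Yara); (Phys, Carol)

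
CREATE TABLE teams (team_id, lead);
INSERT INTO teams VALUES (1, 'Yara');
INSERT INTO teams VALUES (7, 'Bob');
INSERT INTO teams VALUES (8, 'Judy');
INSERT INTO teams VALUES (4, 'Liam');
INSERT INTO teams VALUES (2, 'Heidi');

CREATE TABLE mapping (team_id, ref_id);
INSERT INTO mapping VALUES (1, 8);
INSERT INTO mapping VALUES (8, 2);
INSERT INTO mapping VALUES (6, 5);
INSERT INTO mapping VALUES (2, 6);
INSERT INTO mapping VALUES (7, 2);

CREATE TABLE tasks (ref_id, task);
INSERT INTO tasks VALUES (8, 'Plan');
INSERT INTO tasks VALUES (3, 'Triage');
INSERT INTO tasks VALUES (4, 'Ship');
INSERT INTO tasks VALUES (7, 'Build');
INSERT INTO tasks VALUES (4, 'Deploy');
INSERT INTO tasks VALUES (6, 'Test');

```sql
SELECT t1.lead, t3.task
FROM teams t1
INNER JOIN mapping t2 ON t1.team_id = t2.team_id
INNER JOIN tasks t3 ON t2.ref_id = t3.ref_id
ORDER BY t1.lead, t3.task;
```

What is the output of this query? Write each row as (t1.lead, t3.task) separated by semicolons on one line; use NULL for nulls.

(Heidi, Test); (Yara, Plan)

Evaluate left to right. First `teams t1 INNER JOIN mapping t2` on team_id: 4 row(s).
Then INNER JOIN `tasks t3` on ref_id: keep only rows whose t2.ref_id appears in t3.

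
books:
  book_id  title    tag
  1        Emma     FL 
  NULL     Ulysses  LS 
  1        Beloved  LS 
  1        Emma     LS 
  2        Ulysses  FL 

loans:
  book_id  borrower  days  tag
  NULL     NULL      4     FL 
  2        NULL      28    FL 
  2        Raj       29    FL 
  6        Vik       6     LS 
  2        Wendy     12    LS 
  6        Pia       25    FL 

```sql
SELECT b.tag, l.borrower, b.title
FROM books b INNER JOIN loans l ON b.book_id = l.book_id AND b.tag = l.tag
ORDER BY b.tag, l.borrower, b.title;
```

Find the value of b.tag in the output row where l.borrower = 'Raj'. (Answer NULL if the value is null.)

INNER JOIN keeps only pairs where the ON condition holds.
Matching on b.book_id = l.book_id AND b.tag = l.tag. A NULL in a compared column never satisfies the condition.
- b row (book_id=1, tag=FL): no match → dropped.
- b row (book_id=NULL, tag=LS): no match → dropped.
- b row (book_id=1, tag=LS): no match → dropped.
- b row (book_id=1, tag=LS): no match → dropped.
- b row (book_id=2, tag=FL): matches 2 l row(s) → 2 output row(s).

FL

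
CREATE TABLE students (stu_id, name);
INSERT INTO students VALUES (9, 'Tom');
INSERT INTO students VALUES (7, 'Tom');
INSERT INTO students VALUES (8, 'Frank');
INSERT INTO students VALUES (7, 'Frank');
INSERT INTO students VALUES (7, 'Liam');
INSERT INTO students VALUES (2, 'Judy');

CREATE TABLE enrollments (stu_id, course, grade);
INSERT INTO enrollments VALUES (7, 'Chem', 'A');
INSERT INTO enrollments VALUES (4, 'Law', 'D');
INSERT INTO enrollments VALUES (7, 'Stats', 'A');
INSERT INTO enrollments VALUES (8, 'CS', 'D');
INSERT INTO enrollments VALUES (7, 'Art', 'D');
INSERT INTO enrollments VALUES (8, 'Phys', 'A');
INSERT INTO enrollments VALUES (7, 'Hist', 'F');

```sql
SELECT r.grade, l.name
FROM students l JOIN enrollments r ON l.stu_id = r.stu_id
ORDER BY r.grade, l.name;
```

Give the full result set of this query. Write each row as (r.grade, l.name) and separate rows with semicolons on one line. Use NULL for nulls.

INNER JOIN keeps only pairs where the ON condition holds.
Matching on l.stu_id = r.stu_id.
Matched pairs: 14.

(A, Frank); (A, Frank); (A, Frank); (A, Liam); (A, Liam); (A, Tom); (A, Tom); (D, Frank); (D, Frank); (D, Liam); (D, Tom); (F, Frank); (F, Liam); (F, Tom)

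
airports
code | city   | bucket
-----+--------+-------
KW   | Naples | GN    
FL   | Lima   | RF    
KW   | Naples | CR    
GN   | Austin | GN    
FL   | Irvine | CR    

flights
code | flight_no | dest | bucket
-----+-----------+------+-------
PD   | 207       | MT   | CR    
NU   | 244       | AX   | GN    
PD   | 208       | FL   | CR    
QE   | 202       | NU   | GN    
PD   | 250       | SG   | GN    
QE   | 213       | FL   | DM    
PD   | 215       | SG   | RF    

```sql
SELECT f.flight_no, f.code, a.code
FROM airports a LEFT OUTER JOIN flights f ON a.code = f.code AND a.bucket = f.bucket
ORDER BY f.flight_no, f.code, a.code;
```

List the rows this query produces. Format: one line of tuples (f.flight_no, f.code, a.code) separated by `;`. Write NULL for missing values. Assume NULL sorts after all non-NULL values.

LEFT JOIN keeps every row from `airports`; unmatched rows get NULL for `flights`'s columns.
Matching on a.code = f.code AND a.bucket = f.bucket.
- a row (code=KW, bucket=GN): no match → kept, f columns NULL.
- a row (code=FL, bucket=RF): no match → kept, f columns NULL.
- a row (code=KW, bucket=CR): no match → kept, f columns NULL.
- a row (code=GN, bucket=GN): no match → kept, f columns NULL.
- a row (code=FL, bucket=CR): no match → kept, f columns NULL.
After projecting and ordering:
f.flight_no | f.code | a.code
NULL | NULL | FL
NULL | NULL | FL
NULL | NULL | GN
NULL | NULL | KW
NULL | NULL | KW

(NULL, NULL, FL); (NULL, NULL, FL); (NULL, NULL, GN); (NULL, NULL, KW); (NULL, NULL, KW)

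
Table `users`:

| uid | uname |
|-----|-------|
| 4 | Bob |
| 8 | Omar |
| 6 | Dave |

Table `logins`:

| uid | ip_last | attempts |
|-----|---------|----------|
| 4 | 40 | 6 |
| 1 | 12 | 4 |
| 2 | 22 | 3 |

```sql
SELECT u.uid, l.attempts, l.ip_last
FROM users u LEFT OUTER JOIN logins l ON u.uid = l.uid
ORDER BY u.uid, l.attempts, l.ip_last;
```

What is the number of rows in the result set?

3

LEFT JOIN keeps every row from `users`; unmatched rows get NULL for `logins`'s columns.
Matching on u.uid = l.uid.
- uid=4: 1 matching l row(s), so 1 row(s) emitted.
- uid=8: no l row matches, row kept with l columns NULL.
- uid=6: no l row matches, row kept with l columns NULL.
Total: 1 matched + 2 padded = 3 rows.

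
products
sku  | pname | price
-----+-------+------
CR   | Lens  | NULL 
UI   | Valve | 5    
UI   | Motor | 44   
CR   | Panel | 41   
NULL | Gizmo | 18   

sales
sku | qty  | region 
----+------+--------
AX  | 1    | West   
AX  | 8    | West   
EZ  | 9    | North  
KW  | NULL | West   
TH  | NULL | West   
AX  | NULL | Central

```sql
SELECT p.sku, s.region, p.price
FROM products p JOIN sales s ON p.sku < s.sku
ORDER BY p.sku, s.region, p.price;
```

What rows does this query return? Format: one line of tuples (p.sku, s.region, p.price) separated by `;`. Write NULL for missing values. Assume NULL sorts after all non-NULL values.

(CR, North, 41); (CR, North, NULL); (CR, West, 41); (CR, West, 41); (CR, West, NULL); (CR, West, NULL)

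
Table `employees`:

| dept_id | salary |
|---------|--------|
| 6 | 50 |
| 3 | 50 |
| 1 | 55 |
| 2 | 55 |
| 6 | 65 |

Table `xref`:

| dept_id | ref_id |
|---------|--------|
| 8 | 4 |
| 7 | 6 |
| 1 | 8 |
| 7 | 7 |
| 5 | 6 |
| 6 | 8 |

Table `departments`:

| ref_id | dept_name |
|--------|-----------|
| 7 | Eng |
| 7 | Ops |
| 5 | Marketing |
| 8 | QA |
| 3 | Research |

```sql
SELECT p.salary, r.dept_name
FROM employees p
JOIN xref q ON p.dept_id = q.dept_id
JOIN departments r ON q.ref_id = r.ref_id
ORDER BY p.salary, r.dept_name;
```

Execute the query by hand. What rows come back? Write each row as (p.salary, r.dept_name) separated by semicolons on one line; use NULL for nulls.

Step 1 — p INNER JOIN q on dept_id → 3 row(s).
Then INNER JOIN `departments r` on ref_id: keep only rows whose q.ref_id appears in r.

(50, QA); (55, QA); (65, QA)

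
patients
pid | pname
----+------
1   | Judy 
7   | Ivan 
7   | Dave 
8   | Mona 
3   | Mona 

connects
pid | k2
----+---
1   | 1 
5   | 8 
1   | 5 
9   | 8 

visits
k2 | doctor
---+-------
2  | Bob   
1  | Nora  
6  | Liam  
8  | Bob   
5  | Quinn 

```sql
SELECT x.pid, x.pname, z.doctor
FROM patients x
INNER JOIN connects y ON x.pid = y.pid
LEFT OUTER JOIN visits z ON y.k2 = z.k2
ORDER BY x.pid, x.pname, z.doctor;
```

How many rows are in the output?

2

Joins associate left-to-right: patients INNER JOIN connects on pid gives 2 intermediate row(s).
Then LEFT JOIN `visits z` on k2: each of those 2 rows is kept; rows whose y.k2 has no match in z get NULL for z's columns.
Result: 2 row(s).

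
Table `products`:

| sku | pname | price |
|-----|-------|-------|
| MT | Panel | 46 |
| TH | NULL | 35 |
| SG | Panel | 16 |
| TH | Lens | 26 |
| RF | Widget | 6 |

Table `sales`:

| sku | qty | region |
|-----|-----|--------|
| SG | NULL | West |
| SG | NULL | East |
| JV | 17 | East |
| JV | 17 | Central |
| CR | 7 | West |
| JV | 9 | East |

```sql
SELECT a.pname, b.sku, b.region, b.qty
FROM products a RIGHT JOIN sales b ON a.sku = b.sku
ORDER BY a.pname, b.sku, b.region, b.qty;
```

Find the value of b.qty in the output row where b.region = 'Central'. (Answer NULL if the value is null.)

RIGHT JOIN keeps every row from `sales`; unmatched rows get NULL for `products`'s columns.
Matching on a.sku = b.sku.
- a (sku=MT) has no partner in b.
- a (sku=TH) has no partner in b.
- a (sku=SG) pairs with 2 row(s) of b.
- a (sku=TH) has no partner in b.
- a (sku=RF) has no partner in b.
- 4 row(s) from b found no a partner → padded with NULL.

17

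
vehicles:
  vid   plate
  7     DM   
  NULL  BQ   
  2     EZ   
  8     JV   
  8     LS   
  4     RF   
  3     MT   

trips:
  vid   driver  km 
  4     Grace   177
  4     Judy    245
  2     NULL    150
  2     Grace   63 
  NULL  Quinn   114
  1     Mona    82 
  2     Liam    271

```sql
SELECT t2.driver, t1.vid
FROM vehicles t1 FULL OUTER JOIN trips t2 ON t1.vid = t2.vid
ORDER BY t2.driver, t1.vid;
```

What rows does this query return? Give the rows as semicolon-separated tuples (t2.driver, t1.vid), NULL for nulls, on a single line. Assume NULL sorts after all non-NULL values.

FULL OUTER JOIN keeps every row from both sides; unmatched rows get NULL for the other side's columns.
Matching on t1.vid = t2.vid. A NULL in a compared column never satisfies the condition.
- t1 (vid=7) has no partner → padded with NULL.
- t1 (vid=NULL) has no partner → padded with NULL.
- t1 (vid=2) pairs with 3 row(s) of t2.
- t1 (vid=8) has no partner → padded with NULL.
- t1 (vid=8) has no partner → padded with NULL.
- t1 (vid=4) pairs with 2 row(s) of t2.
- t1 (vid=3) has no partner → padded with NULL.
- plus 2 unmatched t2 row(s), each kept with NULL t1 columns.

(Grace, 2); (Grace, 4); (Judy, 4); (Liam, 2); (Mona, NULL); (Quinn, NULL); (NULL, 2); (NULL, 3); (NULL, 7); (NULL, 8); (NULL, 8); (NULL, NULL)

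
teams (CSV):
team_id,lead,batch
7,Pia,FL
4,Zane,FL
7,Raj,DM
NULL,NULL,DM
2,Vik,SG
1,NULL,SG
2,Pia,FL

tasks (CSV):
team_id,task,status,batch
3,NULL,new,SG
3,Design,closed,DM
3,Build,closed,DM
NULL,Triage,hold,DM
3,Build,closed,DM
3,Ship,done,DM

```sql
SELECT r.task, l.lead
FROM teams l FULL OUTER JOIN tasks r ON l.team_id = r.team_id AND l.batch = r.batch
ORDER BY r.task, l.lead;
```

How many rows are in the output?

FULL OUTER JOIN keeps every row from both sides; unmatched rows get NULL for the other side's columns.
Matching on l.team_id = r.team_id AND l.batch = r.batch. A NULL in a compared column never satisfies the condition.
- l row (team_id=7, batch=FL): no match → kept, r columns NULL.
- l row (team_id=4, batch=FL): no match → kept, r columns NULL.
- l row (team_id=7, batch=DM): no match → kept, r columns NULL.
- l row (team_id=NULL, batch=DM): no match → kept, r columns NULL.
- l row (team_id=2, batch=SG): no match → kept, r columns NULL.
- l row (team_id=1, batch=SG): no match → kept, r columns NULL.
- l row (team_id=2, batch=FL): no match → kept, r columns NULL.
- 6 row(s) from r found no l partner → padded with NULL.
Total: 0 matched + 13 padded = 13 rows.

13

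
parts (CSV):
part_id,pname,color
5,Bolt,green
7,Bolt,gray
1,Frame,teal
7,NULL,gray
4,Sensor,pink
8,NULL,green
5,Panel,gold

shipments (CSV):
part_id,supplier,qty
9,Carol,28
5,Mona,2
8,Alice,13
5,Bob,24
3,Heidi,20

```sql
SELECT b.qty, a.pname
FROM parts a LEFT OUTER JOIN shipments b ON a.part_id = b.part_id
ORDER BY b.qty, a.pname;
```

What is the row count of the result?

9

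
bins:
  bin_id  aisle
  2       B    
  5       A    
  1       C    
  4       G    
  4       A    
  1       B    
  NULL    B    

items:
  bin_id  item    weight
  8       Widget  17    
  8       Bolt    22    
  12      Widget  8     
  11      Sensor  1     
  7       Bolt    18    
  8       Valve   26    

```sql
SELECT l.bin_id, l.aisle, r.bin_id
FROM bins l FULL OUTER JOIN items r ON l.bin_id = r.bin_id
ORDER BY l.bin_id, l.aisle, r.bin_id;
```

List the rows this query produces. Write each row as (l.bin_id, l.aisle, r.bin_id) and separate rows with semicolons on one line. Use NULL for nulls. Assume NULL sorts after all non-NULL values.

FULL OUTER JOIN keeps every row from both sides; unmatched rows get NULL for the other side's columns.
Matching on l.bin_id = r.bin_id. A NULL in a compared column never satisfies the condition.
- bin_id=2: no r row matches, row kept with r columns NULL.
- bin_id=5: no r row matches, row kept with r columns NULL.
- bin_id=1: no r row matches, row kept with r columns NULL.
- bin_id=4: no r row matches, row kept with r columns NULL.
- bin_id=4: no r row matches, row kept with r columns NULL.
- bin_id=1: no r row matches, row kept with r columns NULL.
- bin_id=NULL: no r row matches, row kept with r columns NULL.
- 6 row(s) from r found no l partner → padded with NULL.

(1, B, NULL); (1, C, NULL); (2, B, NULL); (4, A, NULL); (4, G, NULL); (5, A, NULL); (NULL, B, NULL); (NULL, NULL, 7); (NULL, NULL, 8); (NULL, NULL, 8); (NULL, NULL, 8); (NULL, NULL, 11); (NULL, NULL, 12)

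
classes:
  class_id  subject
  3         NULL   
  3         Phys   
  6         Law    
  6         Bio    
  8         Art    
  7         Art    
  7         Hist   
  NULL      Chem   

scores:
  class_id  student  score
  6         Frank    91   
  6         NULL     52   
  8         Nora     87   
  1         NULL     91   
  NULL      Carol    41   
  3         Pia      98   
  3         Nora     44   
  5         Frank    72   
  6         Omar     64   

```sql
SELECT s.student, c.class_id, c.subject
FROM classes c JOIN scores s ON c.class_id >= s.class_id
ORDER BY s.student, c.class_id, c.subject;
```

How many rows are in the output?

INNER JOIN keeps only pairs where the ON condition holds.
Matching on c.class_id >= s.class_id. A NULL in a compared column never satisfies the condition.
- c[0] class_id=3 → 3 match(es) in s → 3 row(s).
- c[1] class_id=3 → 3 match(es) in s → 3 row(s).
- c[2] class_id=6 → 7 match(es) in s → 7 row(s).
- c[3] class_id=6 → 7 match(es) in s → 7 row(s).
- c[4] class_id=8 → 8 match(es) in s → 8 row(s).
- c[5] class_id=7 → 7 match(es) in s → 7 row(s).
- c[6] class_id=7 → 7 match(es) in s → 7 row(s).
- c[7] class_id=NULL → no match; dropped.
Total: 42 rows.

42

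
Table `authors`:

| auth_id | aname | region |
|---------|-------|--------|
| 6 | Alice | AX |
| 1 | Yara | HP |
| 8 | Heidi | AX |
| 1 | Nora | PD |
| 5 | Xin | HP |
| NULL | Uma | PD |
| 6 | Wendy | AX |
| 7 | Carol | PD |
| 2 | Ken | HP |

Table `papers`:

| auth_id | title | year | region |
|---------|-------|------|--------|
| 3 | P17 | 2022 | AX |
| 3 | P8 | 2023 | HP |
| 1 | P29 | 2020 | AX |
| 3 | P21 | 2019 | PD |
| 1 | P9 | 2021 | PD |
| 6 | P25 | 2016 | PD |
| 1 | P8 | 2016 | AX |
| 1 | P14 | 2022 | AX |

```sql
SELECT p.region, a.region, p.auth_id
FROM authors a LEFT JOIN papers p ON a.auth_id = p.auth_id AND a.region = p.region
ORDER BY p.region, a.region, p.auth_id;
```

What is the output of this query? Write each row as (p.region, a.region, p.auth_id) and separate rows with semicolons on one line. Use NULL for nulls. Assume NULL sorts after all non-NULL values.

(PD, PD, 1); (NULL, AX, NULL); (NULL, AX, NULL); (NULL, AX, NULL); (NULL, HP, NULL); (NULL, HP, NULL); (NULL, HP, NULL); (NULL, PD, NULL); (NULL, PD, NULL)

LEFT JOIN keeps every row from `authors`; unmatched rows get NULL for `papers`'s columns.
Matching on a.auth_id = p.auth_id AND a.region = p.region. A NULL in a compared column never satisfies the condition.
Matched pairs: 1; unmatched a rows kept: 8.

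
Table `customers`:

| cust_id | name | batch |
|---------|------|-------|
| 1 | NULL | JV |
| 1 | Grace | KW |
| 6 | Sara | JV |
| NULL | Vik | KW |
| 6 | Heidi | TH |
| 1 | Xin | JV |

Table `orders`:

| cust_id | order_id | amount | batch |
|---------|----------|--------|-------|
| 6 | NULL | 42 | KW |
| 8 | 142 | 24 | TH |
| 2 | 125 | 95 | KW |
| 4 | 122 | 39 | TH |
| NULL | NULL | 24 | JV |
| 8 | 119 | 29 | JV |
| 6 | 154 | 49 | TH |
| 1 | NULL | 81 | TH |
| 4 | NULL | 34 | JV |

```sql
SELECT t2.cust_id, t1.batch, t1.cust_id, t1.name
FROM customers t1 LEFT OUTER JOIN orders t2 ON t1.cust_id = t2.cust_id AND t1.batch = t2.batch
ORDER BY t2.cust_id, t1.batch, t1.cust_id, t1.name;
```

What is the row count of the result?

6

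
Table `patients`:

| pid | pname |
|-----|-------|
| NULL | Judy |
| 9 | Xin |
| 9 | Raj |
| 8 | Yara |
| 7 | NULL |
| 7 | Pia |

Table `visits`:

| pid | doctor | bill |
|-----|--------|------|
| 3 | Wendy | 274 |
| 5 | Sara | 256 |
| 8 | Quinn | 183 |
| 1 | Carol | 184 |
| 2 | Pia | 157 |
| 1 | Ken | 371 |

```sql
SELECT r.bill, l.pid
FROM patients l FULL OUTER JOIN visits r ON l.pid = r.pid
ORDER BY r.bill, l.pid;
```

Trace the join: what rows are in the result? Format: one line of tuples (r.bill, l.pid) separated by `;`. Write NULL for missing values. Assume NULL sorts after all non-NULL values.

(157, NULL); (183, 8); (184, NULL); (256, NULL); (274, NULL); (371, NULL); (NULL, 7); (NULL, 7); (NULL, 9); (NULL, 9); (NULL, NULL)

FULL OUTER JOIN keeps every row from both sides; unmatched rows get NULL for the other side's columns.
Matching on l.pid = r.pid. A NULL in a compared column never satisfies the condition.
- l[0] pid=NULL → no match; kept with NULLs on the r side.
- l[1] pid=9 → no match; kept with NULLs on the r side.
- l[2] pid=9 → no match; kept with NULLs on the r side.
- l[3] pid=8 → 1 match(es) in r → 1 row(s).
- l[4] pid=7 → no match; kept with NULLs on the r side.
- l[5] pid=7 → no match; kept with NULLs on the r side.
- 5 row(s) from r found no l partner → padded with NULL.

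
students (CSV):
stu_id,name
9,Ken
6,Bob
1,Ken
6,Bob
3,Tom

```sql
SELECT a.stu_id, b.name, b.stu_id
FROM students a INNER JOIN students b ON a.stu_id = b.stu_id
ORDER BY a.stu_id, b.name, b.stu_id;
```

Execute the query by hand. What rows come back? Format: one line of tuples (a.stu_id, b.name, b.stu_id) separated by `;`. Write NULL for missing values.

(1, Ken, 1); (3, Tom, 3); (6, Bob, 6); (6, Bob, 6); (6, Bob, 6); (6, Bob, 6); (9, Ken, 9)

INNER JOIN keeps only pairs where the ON condition holds.
Matching on a.stu_id = b.stu_id.
- a row (stu_id=9): matches 1 b row(s) → 1 output row(s).
- a row (stu_id=6): matches 2 b row(s) → 2 output row(s).
- a row (stu_id=1): matches 1 b row(s) → 1 output row(s).
- a row (stu_id=6): matches 2 b row(s) → 2 output row(s).
- a row (stu_id=3): matches 1 b row(s) → 1 output row(s).
After projecting and ordering:
a.stu_id | b.name | b.stu_id
1 | Ken | 1
3 | Tom | 3
6 | Bob | 6
6 | Bob | 6
6 | Bob | 6
6 | Bob | 6
9 | Ken | 9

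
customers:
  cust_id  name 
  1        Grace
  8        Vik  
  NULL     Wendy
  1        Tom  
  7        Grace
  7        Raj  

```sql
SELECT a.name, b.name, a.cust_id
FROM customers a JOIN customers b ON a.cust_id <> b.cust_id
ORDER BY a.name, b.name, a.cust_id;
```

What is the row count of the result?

16

INNER JOIN keeps only pairs where the ON condition holds.
Matching on a.cust_id <> b.cust_id. A NULL in a compared column never satisfies the condition.
- a (cust_id=1) pairs with 3 row(s) of b.
- a (cust_id=8) pairs with 4 row(s) of b.
- a (cust_id=NULL) has no partner → excluded.
- a (cust_id=1) pairs with 3 row(s) of b.
- a (cust_id=7) pairs with 3 row(s) of b.
- a (cust_id=7) pairs with 3 row(s) of b.
Total: 16 rows.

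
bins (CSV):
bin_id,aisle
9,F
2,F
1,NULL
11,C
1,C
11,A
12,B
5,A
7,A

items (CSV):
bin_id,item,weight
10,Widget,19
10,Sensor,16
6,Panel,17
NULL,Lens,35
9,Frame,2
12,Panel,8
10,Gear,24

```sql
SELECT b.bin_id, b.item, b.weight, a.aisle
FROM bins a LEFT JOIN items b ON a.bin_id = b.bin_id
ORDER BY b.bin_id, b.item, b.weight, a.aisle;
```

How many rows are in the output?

LEFT JOIN keeps every row from `bins`; unmatched rows get NULL for `items`'s columns.
Matching on a.bin_id = b.bin_id. A NULL in a compared column never satisfies the condition.
Matched pairs: 2; unmatched a rows kept: 7.
Total: 2 matched + 7 padded = 9 rows.

9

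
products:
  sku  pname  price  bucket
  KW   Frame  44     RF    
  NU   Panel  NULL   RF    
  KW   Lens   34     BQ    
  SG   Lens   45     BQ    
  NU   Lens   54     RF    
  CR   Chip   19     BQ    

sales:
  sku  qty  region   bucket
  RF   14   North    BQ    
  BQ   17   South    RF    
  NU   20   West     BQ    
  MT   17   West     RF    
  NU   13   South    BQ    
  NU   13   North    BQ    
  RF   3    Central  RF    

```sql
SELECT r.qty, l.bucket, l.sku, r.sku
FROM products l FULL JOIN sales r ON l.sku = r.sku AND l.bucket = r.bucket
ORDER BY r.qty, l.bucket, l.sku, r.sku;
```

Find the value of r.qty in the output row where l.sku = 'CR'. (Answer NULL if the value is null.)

FULL OUTER JOIN keeps every row from both sides; unmatched rows get NULL for the other side's columns.
Matching on l.sku = r.sku AND l.bucket = r.bucket.
- l (sku=KW, bucket=RF) has no partner → padded with NULL.
- l (sku=NU, bucket=RF) has no partner → padded with NULL.
- l (sku=KW, bucket=BQ) has no partner → padded with NULL.
- l (sku=SG, bucket=BQ) has no partner → padded with NULL.
- l (sku=NU, bucket=RF) has no partner → padded with NULL.
- l (sku=CR, bucket=BQ) has no partner → padded with NULL.
- plus 7 unmatched r row(s), each kept with NULL l columns.

NULL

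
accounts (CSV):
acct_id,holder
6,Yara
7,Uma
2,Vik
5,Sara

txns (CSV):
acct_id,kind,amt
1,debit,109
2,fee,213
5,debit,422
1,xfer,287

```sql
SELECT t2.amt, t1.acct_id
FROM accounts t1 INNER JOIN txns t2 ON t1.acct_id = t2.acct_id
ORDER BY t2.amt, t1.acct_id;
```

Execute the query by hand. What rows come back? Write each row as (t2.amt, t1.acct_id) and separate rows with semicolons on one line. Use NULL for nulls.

(213, 2); (422, 5)

INNER JOIN keeps only pairs where the ON condition holds.
Matching on t1.acct_id = t2.acct_id.
Matched pairs: 2.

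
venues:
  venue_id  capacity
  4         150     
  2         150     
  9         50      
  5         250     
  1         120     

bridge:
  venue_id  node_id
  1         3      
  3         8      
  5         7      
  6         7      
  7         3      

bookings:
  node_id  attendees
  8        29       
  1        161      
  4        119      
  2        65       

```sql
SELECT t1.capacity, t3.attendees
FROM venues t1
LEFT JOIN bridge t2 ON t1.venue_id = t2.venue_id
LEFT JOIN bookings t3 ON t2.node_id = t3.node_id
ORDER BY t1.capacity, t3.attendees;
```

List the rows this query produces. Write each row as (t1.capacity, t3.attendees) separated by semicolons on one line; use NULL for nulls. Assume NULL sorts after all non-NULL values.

Step 1 — t1 LEFT JOIN t2 on venue_id → 5 row(s).
Then LEFT JOIN `bookings t3` on node_id: each of those 5 rows is kept; rows whose t2.node_id has no match in t3 get NULL for t3's columns.

(50, NULL); (120, NULL); (150, NULL); (150, NULL); (250, NULL)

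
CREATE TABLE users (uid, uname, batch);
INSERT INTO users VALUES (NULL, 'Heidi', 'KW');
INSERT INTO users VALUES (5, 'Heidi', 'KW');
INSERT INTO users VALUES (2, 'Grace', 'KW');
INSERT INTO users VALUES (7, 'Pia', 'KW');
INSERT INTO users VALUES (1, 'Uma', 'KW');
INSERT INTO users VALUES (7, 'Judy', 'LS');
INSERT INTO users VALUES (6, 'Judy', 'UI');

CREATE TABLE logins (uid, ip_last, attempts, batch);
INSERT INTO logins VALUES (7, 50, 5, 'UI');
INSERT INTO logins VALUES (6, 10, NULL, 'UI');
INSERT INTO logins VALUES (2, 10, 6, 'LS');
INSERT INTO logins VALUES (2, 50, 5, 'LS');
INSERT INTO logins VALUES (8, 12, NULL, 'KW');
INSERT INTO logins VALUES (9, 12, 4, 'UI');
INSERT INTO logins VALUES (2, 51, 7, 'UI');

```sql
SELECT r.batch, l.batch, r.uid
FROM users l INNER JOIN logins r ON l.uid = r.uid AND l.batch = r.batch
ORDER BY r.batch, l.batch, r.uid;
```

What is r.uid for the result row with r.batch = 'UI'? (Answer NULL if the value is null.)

INNER JOIN keeps only pairs where the ON condition holds.
Matching on l.uid = r.uid AND l.batch = r.batch. A NULL in a compared column never satisfies the condition.
- uid=NULL, batch=KW: no matching r row, dropped.
- uid=5, batch=KW: no matching r row, dropped.
- uid=2, batch=KW: no matching r row, dropped.
- uid=7, batch=KW: no matching r row, dropped.
- uid=1, batch=KW: no matching r row, dropped.
- uid=7, batch=LS: no matching r row, dropped.
- uid=6, batch=UI: 1 matching r row(s), so 1 row(s) emitted.

6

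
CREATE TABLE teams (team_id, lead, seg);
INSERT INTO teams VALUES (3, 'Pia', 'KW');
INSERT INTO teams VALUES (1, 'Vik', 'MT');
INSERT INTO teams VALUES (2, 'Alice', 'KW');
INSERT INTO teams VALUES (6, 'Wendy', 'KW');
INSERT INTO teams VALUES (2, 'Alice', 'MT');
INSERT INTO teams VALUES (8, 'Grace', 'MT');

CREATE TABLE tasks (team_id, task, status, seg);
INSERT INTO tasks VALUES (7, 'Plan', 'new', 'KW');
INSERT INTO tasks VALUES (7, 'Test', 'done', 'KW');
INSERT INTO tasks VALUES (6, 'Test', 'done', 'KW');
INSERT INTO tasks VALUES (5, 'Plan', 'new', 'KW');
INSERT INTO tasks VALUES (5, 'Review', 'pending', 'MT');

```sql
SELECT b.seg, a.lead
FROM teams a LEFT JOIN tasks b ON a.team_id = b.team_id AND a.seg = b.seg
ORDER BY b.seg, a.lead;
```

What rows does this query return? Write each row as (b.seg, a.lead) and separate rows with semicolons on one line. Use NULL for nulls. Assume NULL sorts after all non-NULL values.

(KW, Wendy); (NULL, Alice); (NULL, Alice); (NULL, Grace); (NULL, Pia); (NULL, Vik)

LEFT JOIN keeps every row from `teams`; unmatched rows get NULL for `tasks`'s columns.
Matching on a.team_id = b.team_id AND a.seg = b.seg.
Matched pairs: 1; unmatched a rows kept: 5.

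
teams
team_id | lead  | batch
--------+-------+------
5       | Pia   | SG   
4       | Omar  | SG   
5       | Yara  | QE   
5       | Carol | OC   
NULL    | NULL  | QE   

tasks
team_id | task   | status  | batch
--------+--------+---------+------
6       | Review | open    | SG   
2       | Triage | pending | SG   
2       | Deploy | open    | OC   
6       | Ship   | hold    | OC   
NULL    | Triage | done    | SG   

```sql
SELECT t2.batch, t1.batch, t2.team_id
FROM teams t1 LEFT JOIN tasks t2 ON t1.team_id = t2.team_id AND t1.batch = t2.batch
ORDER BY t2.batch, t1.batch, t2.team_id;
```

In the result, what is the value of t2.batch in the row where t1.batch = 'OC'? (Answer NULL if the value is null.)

LEFT JOIN keeps every row from `teams`; unmatched rows get NULL for `tasks`'s columns.
Matching on t1.team_id = t2.team_id AND t1.batch = t2.batch. A NULL in a compared column never satisfies the condition.
- team_id=5, batch=SG: no t2 row matches, row kept with t2 columns NULL.
- team_id=4, batch=SG: no t2 row matches, row kept with t2 columns NULL.
- team_id=5, batch=QE: no t2 row matches, row kept with t2 columns NULL.
- team_id=5, batch=OC: no t2 row matches, row kept with t2 columns NULL.
- team_id=NULL, batch=QE: no t2 row matches, row kept with t2 columns NULL.

NULL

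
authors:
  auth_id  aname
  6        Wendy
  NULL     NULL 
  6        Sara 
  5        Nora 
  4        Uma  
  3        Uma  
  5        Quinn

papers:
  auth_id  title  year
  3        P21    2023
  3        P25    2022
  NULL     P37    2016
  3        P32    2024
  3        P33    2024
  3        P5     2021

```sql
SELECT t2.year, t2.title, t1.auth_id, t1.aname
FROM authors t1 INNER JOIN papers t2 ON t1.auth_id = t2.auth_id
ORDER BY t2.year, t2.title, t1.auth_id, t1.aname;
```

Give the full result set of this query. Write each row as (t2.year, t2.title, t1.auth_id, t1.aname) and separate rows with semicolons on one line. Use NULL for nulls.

INNER JOIN keeps only pairs where the ON condition holds.
Matching on t1.auth_id = t2.auth_id. A NULL in a compared column never satisfies the condition.
Matched pairs: 5.

(2021, P5, 3, Uma); (2022, P25, 3, Uma); (2023, P21, 3, Uma); (2024, P32, 3, Uma); (2024, P33, 3, Uma)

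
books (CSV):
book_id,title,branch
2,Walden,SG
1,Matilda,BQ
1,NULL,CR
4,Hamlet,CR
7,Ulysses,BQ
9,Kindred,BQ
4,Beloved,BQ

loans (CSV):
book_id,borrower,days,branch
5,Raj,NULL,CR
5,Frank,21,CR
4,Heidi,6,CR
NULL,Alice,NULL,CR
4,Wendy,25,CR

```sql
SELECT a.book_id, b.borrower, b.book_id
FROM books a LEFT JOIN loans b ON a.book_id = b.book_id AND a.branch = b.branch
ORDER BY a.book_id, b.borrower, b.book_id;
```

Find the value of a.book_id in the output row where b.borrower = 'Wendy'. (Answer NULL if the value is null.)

4

LEFT JOIN keeps every row from `books`; unmatched rows get NULL for `loans`'s columns.
Matching on a.book_id = b.book_id AND a.branch = b.branch. A NULL in a compared column never satisfies the condition.
- a row (book_id=2, branch=SG): no match → kept, b columns NULL.
- a row (book_id=1, branch=BQ): no match → kept, b columns NULL.
- a row (book_id=1, branch=CR): no match → kept, b columns NULL.
- a row (book_id=4, branch=CR): matches 2 b row(s) → 2 output row(s).
- a row (book_id=7, branch=BQ): no match → kept, b columns NULL.
- a row (book_id=9, branch=BQ): no match → kept, b columns NULL.
- a row (book_id=4, branch=BQ): no match → kept, b columns NULL.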